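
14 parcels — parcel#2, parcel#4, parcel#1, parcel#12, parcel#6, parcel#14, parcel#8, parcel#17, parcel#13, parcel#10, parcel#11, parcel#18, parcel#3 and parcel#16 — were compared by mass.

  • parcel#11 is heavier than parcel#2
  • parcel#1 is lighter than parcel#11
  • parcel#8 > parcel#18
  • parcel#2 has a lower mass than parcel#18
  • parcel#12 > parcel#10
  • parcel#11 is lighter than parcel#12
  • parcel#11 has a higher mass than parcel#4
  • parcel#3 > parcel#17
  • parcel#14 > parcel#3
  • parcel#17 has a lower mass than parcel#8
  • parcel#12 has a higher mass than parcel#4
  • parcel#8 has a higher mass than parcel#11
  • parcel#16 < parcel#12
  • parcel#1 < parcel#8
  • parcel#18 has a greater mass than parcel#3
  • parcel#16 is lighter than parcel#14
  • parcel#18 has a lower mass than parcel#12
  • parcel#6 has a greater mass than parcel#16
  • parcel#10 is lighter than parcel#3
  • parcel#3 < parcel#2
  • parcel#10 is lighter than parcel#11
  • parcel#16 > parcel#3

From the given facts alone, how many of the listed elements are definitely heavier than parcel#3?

From parcel#3 the given relations immediately reach parcel#16, parcel#2, parcel#14, parcel#18.
From those, parcel#6, parcel#11, parcel#12, parcel#8 — 8 in total.
Nothing else is reachable above parcel#3; 8 in all.

8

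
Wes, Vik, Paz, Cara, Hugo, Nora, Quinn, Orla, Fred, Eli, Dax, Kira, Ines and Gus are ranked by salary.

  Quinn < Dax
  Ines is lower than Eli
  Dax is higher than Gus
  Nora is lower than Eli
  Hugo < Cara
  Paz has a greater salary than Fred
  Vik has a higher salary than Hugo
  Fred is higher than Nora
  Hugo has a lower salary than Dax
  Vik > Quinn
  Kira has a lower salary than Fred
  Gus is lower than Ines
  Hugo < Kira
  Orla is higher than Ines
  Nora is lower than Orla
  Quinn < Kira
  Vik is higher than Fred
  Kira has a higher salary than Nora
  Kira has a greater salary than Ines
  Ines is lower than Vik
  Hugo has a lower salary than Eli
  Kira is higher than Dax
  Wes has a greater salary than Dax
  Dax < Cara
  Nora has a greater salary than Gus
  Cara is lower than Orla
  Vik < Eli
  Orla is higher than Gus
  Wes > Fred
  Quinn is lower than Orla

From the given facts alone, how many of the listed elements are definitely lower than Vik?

8

Directly below Vik: Ines, Quinn, Hugo, Fred.
One step further: Gus, Nora, Kira (7 so far).
One step further: Dax (8 so far).
No other element is forced below Vik by the given relations, so the count is 8.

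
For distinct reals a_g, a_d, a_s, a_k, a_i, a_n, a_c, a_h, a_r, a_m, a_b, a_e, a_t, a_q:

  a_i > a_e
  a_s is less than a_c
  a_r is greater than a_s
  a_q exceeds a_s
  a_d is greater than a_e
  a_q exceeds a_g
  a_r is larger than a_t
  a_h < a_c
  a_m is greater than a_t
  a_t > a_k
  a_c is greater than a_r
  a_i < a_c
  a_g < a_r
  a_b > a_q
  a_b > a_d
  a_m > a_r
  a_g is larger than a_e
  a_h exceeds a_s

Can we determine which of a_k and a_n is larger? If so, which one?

undetermined

Following every chain through a_k: above a_k we get a_t, a_r, a_m, a_c.
a_n is not reached, and no chain runs the other way from a_n to a_k.
So the given relations leave the order of a_k and a_n undetermined.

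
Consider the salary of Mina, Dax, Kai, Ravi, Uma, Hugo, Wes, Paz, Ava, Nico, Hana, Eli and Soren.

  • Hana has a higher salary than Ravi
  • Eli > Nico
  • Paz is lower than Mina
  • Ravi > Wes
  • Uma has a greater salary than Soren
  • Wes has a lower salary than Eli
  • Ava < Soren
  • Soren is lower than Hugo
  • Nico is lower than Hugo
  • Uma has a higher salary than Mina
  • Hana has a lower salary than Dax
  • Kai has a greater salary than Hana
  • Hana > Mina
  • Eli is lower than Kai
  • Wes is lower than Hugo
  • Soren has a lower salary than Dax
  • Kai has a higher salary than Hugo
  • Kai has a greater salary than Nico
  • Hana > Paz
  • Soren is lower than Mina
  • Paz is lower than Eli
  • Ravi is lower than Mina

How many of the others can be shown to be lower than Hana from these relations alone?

6

Directly below Hana: Paz, Ravi, Mina.
One step further: Soren, Wes (5 so far).
One step further: Ava (6 so far).
Nothing else is reachable below Hana; 6 in all.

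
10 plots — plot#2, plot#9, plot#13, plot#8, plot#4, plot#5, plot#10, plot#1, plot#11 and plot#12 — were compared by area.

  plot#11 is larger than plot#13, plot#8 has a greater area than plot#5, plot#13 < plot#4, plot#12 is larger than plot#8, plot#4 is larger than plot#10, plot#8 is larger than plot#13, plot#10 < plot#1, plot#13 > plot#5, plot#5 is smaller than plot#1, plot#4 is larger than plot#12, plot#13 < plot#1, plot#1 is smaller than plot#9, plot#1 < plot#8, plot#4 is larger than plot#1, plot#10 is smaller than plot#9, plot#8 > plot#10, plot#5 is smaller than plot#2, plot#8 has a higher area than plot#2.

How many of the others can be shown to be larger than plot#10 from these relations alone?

5

Directly above plot#10: plot#1, plot#9, plot#8, plot#4.
One step further: plot#12 (5 so far).
Nothing else is reachable above plot#10; 5 in all.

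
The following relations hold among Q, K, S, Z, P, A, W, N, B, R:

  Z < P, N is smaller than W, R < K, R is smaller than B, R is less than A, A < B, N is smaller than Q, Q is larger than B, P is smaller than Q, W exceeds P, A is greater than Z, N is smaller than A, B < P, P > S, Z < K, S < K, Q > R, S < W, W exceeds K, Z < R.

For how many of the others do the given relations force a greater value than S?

4

From S the given relations immediately reach P, K, W.
From those, Q — 4 in total.
Nothing else is reachable above S; 4 in all.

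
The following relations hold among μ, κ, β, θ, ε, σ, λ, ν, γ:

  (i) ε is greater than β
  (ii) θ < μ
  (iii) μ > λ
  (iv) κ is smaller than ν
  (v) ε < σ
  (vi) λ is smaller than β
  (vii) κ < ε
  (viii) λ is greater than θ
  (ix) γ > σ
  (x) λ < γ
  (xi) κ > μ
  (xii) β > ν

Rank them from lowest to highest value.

The consecutive links are each given: θ < λ; λ < μ; μ < κ; κ < ν; ν < β; β < ε; ε < σ; σ < γ.

θ < λ < μ < κ < ν < β < ε < σ < γ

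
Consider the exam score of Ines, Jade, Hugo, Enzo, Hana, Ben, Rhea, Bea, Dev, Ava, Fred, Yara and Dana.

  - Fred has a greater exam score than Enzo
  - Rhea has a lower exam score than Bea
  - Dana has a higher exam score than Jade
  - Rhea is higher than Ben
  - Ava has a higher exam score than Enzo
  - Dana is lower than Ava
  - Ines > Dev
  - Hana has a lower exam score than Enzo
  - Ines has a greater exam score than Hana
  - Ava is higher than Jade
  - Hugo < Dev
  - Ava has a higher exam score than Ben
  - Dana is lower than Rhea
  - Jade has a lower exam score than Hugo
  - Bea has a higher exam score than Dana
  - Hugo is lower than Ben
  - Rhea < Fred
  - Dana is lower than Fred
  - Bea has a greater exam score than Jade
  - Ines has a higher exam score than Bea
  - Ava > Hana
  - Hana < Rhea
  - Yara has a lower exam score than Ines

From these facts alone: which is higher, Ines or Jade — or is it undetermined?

Ines

Jade < Hugo and Hugo < Ben give Jade < Ben.
With Ben < Rhea: Jade < Hugo < Ben < Rhea.
Then Rhea < Bea extends the chain to Bea.
Then Bea < Ines extends the chain to Ines.
So Ines is higher.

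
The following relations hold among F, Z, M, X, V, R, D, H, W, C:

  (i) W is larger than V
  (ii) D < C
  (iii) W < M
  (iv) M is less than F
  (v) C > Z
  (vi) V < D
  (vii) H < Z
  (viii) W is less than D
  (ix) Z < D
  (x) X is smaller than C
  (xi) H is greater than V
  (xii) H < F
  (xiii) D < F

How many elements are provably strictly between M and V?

1

Chaining upward from V reaches: H, Z, W, D, F, C.
Chaining downward from M reaches: W.
Strictly between V and M are those in both lists: W — 1 element.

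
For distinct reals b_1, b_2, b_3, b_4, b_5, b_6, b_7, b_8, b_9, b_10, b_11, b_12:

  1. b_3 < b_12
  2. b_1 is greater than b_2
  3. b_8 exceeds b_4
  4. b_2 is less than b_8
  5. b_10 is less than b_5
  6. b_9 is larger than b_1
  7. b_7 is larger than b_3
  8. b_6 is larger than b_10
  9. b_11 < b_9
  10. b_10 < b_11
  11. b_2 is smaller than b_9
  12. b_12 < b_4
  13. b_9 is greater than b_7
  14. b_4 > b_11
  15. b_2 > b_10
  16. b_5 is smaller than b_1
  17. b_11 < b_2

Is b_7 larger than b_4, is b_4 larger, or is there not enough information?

Following every chain through b_7: above b_7 we get b_9; below b_7 we get b_3.
b_4 is not reached, and no chain runs the other way from b_4 to b_7.
So the given relations leave the order of b_7 and b_4 undetermined.

undetermined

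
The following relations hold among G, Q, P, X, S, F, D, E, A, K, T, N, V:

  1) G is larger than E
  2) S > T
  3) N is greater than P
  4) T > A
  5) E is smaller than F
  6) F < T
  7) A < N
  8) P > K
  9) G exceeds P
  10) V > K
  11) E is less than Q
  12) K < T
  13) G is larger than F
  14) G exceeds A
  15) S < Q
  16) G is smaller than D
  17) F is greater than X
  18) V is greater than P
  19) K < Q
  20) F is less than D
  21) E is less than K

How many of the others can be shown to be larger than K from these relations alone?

From K the given relations immediately reach P, T, Q, V.
From those, S, N, G — 7 in total.
From those, D — 8 in total.
No other element is forced above K by the given relations, so the count is 8.

8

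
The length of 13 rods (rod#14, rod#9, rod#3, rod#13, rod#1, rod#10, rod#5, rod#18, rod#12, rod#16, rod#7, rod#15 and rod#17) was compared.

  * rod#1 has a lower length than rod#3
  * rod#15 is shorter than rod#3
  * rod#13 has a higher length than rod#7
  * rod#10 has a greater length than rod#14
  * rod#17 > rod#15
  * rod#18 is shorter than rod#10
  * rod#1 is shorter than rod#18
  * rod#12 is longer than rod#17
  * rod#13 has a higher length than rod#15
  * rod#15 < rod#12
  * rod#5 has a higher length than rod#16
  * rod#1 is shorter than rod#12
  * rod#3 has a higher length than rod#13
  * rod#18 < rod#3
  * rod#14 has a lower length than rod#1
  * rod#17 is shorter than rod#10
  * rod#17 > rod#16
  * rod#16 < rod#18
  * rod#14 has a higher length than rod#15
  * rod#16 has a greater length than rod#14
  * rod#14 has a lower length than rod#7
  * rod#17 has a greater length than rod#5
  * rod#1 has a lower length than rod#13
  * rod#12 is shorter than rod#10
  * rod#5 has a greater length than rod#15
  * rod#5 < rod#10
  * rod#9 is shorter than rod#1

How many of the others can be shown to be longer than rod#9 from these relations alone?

6

From rod#9 the given relations immediately reach rod#1.
From those, rod#13, rod#18, rod#3, rod#12 — 5 in total.
From those, rod#10 — 6 in total.
Nothing else is reachable above rod#9; 6 in all.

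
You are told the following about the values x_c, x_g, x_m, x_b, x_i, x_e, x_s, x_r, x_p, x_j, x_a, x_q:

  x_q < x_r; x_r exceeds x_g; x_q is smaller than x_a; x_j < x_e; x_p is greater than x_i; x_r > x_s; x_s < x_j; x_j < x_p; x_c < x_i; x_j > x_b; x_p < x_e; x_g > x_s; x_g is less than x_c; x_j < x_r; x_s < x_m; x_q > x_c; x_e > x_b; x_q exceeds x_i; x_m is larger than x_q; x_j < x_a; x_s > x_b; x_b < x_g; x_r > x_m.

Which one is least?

x_b

Chaining upward from x_b: directly above it, x_s, x_g, x_j, x_e; then x_c, x_p, x_a, x_m, x_r; then x_i, x_q.
That covers every other element, and nothing is given below x_b, so x_b is the least.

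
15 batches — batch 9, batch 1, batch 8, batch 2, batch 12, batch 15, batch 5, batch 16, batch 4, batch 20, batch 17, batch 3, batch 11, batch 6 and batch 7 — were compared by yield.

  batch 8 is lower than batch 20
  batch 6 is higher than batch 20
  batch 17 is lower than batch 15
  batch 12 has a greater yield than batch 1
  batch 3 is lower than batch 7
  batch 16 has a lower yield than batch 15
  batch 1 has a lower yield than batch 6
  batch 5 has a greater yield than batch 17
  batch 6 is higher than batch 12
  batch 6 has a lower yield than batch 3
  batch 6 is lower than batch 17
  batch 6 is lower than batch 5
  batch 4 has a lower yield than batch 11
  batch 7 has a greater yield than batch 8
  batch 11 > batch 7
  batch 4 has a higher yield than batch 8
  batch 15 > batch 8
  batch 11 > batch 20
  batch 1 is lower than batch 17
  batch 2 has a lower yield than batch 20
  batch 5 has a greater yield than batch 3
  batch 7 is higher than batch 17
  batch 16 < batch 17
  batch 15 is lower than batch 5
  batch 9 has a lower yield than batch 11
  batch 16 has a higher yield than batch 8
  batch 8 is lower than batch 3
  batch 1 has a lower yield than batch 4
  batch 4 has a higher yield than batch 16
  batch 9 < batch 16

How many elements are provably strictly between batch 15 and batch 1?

3

The relations place batch 1 below batch 15. An element lies strictly between them when it is forced above batch 1 and also forced below batch 15.
Above batch 1: {batch 4, batch 12, batch 6, batch 17, batch 3, batch 7, batch 5, batch 11}. Below batch 15: {batch 8, batch 9, batch 16, batch 2, batch 20, batch 12, batch 6, batch 17}.
Intersection: {batch 12, batch 6, batch 17} — 3.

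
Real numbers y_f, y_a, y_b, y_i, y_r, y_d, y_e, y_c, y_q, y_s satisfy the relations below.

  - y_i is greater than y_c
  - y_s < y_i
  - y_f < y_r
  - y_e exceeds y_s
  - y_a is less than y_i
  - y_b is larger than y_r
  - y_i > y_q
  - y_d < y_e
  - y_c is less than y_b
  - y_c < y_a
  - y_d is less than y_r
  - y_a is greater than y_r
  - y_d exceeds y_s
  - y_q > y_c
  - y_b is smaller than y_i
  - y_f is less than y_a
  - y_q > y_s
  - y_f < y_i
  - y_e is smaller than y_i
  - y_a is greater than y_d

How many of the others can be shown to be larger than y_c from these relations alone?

The elements the relations force above y_c are y_q, y_b, y_a, y_i — no chain reaches any other.
That is 4.

4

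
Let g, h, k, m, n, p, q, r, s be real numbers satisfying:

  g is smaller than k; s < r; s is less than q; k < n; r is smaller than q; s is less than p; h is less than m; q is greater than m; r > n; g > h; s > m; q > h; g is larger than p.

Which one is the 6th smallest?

The consecutive relations fix a unique order: h < m < s < p < g < k < n < r < q.
The 6th smallest is k.

k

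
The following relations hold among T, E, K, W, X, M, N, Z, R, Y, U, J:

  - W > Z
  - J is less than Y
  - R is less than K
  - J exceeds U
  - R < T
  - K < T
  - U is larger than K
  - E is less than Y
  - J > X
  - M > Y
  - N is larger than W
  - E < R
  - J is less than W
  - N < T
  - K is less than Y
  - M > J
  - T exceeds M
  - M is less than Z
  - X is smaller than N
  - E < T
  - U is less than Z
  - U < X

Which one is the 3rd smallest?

The consecutive relations fix a unique order: E < R < K < U < X < J < Y < M < Z < W < N < T.
The 3rd smallest is K.

K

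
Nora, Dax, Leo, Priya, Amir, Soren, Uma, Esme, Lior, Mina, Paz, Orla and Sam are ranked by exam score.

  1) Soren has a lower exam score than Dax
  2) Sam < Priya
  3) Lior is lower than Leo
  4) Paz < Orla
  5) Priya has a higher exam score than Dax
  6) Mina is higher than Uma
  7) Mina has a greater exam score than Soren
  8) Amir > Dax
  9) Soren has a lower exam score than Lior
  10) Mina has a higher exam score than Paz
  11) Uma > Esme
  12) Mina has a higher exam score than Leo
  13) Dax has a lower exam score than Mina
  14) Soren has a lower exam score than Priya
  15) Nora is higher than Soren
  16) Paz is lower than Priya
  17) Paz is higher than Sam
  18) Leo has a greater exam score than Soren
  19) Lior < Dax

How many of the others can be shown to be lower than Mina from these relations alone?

8

The elements the relations force below Mina are Soren, Lior, Sam, Paz, Dax, Esme, Leo, Uma — no chain reaches any other.
That is 8.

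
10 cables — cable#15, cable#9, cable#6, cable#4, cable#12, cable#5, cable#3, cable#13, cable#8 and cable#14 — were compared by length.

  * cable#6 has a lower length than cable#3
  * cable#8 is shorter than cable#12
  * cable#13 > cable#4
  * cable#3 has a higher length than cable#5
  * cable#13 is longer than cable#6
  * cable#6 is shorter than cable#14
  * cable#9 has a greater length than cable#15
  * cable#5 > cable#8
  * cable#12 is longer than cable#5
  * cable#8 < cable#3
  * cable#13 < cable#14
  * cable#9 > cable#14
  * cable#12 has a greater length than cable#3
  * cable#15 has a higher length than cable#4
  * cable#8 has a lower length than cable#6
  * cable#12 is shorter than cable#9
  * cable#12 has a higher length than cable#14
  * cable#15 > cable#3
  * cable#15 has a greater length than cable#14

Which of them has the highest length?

Chaining downward from cable#9: directly below it, cable#14, cable#15, cable#12; then cable#8, cable#4, cable#6, cable#5, cable#3, cable#13.
That covers every other element, and nothing is given above cable#9, so cable#9 is the highest length.

cable#9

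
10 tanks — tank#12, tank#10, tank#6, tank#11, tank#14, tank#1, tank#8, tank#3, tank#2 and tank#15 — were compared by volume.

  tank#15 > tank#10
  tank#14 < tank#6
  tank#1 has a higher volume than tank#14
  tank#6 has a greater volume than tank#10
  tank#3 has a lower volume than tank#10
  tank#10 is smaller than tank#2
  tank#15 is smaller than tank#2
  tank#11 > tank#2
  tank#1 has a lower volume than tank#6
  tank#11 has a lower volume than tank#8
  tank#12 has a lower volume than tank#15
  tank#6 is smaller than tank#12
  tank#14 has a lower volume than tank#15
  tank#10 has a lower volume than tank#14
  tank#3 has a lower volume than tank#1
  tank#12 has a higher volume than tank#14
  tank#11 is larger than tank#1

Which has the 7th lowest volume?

The consecutive relations fix a unique order: tank#3 < tank#10 < tank#14 < tank#1 < tank#6 < tank#12 < tank#15 < tank#2 < tank#11 < tank#8.
The 7th smallest is tank#15.

tank#15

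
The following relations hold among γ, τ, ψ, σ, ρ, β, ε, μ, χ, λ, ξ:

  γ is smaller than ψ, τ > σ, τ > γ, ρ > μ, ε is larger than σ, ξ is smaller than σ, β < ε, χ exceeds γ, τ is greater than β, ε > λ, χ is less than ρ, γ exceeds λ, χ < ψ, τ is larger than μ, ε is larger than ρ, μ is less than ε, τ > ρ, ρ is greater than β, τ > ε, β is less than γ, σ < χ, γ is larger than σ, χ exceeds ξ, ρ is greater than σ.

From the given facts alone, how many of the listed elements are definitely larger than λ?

Directly above λ: γ, ε.
One step further: χ, ψ, τ (5 so far).
One step further: ρ (6 so far).
Nothing else is reachable above λ; 6 in all.

6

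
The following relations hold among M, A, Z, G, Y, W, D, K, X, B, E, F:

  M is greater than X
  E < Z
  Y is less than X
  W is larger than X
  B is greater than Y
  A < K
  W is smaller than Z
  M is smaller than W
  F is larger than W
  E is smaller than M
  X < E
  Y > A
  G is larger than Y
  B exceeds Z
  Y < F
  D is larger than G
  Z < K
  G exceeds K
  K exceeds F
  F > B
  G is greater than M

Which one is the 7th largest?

The consecutive relations fix a unique order: A < Y < X < E < M < W < Z < B < F < K < G < D.
The 7th largest is W.

W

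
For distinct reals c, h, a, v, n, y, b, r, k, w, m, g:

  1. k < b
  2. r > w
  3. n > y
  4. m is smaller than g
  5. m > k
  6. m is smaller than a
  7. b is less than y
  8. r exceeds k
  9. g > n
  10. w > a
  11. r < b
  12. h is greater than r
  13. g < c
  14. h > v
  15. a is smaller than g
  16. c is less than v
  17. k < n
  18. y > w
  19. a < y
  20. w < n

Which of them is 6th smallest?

The consecutive relations fix a unique order: k < m < a < w < r < b < y < n < g < c < v < h.
The 6th smallest is b.

b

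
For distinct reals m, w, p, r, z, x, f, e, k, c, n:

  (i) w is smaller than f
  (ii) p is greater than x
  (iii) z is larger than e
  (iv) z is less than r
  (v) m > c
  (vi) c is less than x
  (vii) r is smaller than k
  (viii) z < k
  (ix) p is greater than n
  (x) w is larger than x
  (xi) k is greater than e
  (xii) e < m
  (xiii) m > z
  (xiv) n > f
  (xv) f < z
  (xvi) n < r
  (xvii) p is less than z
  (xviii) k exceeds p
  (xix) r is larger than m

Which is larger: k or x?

Chaining the given relations: x < w < f < n < p < z < m < r < k.
So x < k; k is the larger of the two.

k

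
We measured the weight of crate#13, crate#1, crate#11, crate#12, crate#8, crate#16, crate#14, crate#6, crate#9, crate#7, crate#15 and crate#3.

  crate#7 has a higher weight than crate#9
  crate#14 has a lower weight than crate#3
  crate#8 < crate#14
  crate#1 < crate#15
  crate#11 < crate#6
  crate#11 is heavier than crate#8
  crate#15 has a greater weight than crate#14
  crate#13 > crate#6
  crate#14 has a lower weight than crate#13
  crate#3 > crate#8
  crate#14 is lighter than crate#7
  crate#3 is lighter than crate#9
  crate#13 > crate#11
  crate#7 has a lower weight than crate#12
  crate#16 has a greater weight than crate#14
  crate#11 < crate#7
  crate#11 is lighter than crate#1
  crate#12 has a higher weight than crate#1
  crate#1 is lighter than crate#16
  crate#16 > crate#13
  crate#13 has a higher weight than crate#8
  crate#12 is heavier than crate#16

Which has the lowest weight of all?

Chaining upward from crate#8: directly above it, crate#14, crate#3, crate#11, crate#13; then crate#1, crate#6, crate#9, crate#7, crate#16, crate#15; then crate#12.
That covers every other element, and nothing is given below crate#8, so crate#8 is the lowest weight.

crate#8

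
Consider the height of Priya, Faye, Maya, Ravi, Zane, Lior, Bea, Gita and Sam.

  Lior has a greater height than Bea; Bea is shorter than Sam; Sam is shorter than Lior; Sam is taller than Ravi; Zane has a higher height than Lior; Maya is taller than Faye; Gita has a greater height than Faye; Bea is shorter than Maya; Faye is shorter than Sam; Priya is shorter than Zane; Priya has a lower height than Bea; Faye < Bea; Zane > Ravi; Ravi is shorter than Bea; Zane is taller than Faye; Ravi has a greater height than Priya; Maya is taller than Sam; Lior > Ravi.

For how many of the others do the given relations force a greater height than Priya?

The elements the relations force above Priya are Ravi, Bea, Sam, Maya, Lior, Zane — no chain reaches any other.
That is 6.

6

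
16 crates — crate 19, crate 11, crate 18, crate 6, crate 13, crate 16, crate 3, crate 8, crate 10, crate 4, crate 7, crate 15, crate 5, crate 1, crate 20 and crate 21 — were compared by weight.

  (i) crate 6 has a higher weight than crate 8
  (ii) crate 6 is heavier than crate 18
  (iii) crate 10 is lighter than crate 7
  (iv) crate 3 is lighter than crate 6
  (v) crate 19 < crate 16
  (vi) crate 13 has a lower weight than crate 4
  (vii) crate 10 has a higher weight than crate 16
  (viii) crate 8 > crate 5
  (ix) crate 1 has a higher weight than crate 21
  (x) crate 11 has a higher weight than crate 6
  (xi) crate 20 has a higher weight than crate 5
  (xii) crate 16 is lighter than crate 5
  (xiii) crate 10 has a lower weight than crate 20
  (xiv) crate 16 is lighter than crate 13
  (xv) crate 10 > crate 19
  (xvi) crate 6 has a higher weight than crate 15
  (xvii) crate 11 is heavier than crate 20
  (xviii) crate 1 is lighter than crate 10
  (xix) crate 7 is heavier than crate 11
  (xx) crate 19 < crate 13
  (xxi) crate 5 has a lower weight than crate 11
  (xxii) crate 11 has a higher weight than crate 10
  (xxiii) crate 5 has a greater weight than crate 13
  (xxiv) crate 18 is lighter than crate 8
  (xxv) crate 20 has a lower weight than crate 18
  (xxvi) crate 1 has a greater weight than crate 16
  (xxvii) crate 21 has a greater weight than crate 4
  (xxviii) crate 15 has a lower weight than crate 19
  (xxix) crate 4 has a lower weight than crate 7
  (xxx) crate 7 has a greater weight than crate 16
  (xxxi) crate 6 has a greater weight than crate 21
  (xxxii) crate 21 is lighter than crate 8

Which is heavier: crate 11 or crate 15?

crate 11

The relevant relations are crate 15 < crate 19; crate 19 < crate 16; crate 16 < crate 13; crate 13 < crate 4; crate 4 < crate 21; crate 21 < crate 1; crate 1 < crate 10; crate 10 < crate 20; crate 20 < crate 18; crate 18 < crate 8; crate 8 < crate 6; crate 6 < crate 11.
Chaining these gives crate 15 < crate 19 < crate 16 < crate 13 < crate 4 < crate 21 < crate 1 < crate 10 < crate 20 < crate 18 < crate 8 < crate 6 < crate 11.
So crate 15 < crate 11; crate 11 is the heavier of the two.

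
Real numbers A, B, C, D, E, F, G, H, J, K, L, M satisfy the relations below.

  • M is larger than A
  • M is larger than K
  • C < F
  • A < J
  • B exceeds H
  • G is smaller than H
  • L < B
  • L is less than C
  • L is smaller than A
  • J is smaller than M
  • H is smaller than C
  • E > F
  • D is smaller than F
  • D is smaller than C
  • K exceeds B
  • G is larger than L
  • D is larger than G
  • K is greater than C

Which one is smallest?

L

Chaining upward from L: directly above it, G, A, C, B; then D, J, H, F, K, M; then E.
That covers every other element, and nothing is given below L, so L is the smallest.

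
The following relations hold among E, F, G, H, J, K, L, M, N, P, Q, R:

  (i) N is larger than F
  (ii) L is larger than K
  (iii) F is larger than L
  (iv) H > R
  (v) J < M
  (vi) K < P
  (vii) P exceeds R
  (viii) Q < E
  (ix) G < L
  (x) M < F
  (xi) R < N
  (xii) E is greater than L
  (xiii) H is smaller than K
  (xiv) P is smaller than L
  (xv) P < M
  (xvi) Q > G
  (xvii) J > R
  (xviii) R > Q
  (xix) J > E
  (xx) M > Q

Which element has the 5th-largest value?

Piecing the relations together gives one ordering: G < Q < R < H < K < P < L < E < J < M < F < N.
The 5th largest is E.

E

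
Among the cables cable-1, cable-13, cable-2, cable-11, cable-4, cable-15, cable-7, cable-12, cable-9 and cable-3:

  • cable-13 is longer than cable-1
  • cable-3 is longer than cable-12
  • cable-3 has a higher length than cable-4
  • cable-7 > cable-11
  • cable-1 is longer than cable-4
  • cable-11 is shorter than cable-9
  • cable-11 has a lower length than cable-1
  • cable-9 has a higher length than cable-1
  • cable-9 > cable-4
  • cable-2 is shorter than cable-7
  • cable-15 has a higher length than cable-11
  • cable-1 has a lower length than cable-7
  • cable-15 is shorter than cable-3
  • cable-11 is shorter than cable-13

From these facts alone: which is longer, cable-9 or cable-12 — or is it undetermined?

Following every chain through cable-12: above cable-12 we get cable-3.
cable-9 is not reached, and no chain runs the other way from cable-9 to cable-12.
So the given relations leave the order of cable-12 and cable-9 undetermined.

undetermined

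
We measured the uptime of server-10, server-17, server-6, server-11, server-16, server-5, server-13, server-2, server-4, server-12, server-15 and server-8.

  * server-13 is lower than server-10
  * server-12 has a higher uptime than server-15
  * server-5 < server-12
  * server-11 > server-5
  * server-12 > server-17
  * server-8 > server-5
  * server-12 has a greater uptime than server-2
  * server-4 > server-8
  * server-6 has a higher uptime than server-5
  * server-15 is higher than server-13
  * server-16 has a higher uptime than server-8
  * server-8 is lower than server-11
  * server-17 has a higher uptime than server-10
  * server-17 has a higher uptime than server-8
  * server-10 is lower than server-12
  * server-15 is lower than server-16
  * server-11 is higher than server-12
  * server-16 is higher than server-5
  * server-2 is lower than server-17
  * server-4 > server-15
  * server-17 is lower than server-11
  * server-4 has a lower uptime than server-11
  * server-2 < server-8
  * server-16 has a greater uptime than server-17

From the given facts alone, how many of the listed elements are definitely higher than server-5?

From server-5 the given relations immediately reach server-8, server-12, server-11, server-6, server-16.
From those, server-4, server-17 — 7 in total.
Nothing else is reachable above server-5; 7 in all.

7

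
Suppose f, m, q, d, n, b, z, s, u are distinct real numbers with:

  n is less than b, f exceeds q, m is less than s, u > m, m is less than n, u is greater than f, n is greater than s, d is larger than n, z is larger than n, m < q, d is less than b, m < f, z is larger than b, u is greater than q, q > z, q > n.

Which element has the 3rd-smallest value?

Chaining the given pairs: m < s < n < d < b < z < q < f < u.
The 3rd smallest is n.

n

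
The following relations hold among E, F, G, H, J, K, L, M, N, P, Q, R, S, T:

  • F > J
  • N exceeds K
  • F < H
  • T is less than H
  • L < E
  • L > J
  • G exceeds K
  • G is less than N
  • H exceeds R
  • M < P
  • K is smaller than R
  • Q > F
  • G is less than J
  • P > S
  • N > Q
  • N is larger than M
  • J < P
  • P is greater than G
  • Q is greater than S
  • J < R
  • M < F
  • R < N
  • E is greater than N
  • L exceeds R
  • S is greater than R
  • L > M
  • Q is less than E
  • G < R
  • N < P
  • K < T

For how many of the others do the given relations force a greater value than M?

The elements the relations force above M are F, Q, N, L, E, H, P — no chain reaches any other.
That is 7.

7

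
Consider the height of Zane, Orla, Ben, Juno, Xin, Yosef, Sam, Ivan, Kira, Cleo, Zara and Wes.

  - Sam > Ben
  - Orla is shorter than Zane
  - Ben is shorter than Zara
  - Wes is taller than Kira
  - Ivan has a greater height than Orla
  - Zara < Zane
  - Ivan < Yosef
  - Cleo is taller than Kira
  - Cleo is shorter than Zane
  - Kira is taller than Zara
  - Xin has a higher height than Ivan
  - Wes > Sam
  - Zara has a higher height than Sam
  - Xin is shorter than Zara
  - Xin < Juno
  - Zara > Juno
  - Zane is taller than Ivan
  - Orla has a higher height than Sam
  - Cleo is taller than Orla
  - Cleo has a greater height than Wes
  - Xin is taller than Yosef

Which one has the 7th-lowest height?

Juno

The consecutive relations fix a unique order: Ben < Sam < Orla < Ivan < Yosef < Xin < Juno < Zara < Kira < Wes < Cleo < Zane.
Counting 7 from the smallest end gives Juno.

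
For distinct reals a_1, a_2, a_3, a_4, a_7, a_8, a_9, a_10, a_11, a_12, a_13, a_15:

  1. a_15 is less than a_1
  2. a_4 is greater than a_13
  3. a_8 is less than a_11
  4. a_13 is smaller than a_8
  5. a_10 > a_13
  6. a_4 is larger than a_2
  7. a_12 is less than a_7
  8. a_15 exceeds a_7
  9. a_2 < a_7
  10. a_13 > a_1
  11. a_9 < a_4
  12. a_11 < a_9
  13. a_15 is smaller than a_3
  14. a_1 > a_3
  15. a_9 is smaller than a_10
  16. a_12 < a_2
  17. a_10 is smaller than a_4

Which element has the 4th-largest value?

a_11

Piecing the relations together gives one ordering: a_12 < a_2 < a_7 < a_15 < a_3 < a_1 < a_13 < a_8 < a_11 < a_9 < a_10 < a_4.
Counting 4 from the largest end gives a_11.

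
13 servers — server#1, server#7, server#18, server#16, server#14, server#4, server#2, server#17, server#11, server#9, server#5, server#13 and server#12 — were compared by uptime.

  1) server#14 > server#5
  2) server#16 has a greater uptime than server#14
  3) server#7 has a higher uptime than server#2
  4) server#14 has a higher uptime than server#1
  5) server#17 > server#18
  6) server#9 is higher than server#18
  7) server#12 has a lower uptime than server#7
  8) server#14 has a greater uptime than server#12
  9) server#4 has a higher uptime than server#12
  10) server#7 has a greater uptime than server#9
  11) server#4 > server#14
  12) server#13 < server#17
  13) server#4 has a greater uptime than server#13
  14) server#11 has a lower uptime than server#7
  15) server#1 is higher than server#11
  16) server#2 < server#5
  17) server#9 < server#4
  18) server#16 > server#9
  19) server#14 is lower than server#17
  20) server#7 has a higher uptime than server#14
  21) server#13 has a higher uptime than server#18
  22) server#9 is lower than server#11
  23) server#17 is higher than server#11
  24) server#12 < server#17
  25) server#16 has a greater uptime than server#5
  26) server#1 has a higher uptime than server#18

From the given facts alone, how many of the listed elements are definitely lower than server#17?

9

Directly below server#17: server#18, server#12, server#11, server#14, server#13.
One step further: server#9, server#5, server#1 (8 so far).
One step further: server#2 (9 so far).
No other element is forced below server#17 by the given relations, so the count is 9.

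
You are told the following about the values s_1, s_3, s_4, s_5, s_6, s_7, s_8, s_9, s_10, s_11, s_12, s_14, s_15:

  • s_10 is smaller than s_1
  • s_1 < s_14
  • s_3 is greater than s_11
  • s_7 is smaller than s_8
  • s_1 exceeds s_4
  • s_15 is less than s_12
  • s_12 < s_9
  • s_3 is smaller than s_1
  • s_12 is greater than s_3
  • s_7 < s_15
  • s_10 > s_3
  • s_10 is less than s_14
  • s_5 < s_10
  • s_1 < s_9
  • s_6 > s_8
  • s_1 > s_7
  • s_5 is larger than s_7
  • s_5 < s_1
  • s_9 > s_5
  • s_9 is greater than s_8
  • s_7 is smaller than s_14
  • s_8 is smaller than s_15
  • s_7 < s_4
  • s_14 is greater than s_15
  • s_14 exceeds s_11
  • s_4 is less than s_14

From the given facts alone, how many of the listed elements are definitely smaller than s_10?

The elements the relations force below s_10 are s_7, s_11, s_5, s_3 — no chain reaches any other.
That is 4.

4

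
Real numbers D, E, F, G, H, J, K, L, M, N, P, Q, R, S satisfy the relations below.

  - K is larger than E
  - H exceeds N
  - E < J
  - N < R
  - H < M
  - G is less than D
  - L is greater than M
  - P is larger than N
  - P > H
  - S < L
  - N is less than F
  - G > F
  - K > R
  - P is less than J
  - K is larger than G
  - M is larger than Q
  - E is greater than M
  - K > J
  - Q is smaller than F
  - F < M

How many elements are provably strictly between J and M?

1

Chaining upward from M reaches: E, K, L.
Chaining downward from J reaches: N, H, P, Q, F, E.
Strictly between M and J are those in both lists: E — 1 element.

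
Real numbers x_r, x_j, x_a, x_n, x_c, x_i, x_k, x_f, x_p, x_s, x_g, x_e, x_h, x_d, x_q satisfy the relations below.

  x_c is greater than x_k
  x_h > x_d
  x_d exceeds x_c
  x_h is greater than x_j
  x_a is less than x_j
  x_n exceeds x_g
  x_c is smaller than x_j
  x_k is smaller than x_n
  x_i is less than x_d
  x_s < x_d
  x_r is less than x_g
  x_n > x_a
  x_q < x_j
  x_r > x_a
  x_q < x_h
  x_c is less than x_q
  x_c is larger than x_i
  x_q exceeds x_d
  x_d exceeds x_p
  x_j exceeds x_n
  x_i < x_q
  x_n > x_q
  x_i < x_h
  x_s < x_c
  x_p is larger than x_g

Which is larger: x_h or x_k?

Link the given pairs in sequence: x_k < x_c; x_c < x_d; x_d < x_q; x_q < x_n; x_n < x_j; x_j < x_h.
Together: x_k < x_c < x_d < x_q < x_n < x_j < x_h.
So x_k < x_h; x_h is the larger of the two.

x_h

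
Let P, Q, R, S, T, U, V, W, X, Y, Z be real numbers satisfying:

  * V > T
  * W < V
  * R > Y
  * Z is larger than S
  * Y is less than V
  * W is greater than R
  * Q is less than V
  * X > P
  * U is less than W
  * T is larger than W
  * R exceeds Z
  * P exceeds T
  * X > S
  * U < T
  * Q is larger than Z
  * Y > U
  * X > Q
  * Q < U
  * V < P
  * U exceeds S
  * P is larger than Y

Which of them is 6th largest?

R

Piecing the relations together gives one ordering: S < Z < Q < U < Y < R < W < T < V < P < X.
Counting 6 from the largest end gives R.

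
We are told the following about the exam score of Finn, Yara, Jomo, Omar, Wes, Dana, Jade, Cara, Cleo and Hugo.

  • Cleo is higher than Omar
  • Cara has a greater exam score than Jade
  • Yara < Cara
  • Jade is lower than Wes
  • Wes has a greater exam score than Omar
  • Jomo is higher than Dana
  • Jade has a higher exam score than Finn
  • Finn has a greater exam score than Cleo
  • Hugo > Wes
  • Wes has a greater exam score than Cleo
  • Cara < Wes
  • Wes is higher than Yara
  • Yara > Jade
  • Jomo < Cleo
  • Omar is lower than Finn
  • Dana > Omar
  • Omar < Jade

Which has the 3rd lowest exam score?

Piecing the relations together gives one ordering: Omar < Dana < Jomo < Cleo < Finn < Jade < Yara < Cara < Wes < Hugo.
The 3rd smallest is Jomo.

Jomo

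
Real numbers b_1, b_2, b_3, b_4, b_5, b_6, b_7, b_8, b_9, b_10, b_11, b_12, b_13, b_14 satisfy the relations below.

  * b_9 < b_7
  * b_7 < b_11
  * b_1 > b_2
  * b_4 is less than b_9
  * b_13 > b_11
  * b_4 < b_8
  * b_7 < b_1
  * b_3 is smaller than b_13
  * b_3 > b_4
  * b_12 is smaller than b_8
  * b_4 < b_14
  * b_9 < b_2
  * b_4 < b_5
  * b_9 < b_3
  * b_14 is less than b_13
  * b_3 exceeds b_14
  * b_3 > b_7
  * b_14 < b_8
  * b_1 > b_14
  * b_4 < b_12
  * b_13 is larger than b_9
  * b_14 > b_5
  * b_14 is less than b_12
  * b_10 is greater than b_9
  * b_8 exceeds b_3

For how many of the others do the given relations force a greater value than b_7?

From b_7 the given relations immediately reach b_11, b_3, b_1.
From those, b_8, b_13 — 5 in total.
No other element is forced above b_7 by the given relations, so the count is 5.

5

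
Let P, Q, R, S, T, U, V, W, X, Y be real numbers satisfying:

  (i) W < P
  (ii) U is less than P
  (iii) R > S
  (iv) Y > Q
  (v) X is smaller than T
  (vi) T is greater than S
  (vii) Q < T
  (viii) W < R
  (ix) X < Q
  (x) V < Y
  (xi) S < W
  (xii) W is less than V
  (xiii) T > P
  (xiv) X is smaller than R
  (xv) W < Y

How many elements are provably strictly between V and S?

1

The relations place S below V. An element lies strictly between them when it is forced above S and also forced below V.
Above S: {W, R, Y, P, T}. Below V: {W}.
Intersection: {W} — 1.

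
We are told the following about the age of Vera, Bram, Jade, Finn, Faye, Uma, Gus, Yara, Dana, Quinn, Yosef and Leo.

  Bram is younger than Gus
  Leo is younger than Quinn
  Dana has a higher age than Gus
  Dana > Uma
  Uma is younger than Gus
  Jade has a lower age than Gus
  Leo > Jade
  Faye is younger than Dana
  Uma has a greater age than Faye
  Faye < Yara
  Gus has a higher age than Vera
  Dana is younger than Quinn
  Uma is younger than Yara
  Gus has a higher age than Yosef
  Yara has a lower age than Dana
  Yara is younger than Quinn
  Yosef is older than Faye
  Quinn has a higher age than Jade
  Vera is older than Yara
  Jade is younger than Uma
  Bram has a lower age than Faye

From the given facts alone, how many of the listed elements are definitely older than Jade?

Directly above Jade: Uma, Gus, Leo, Quinn.
One step further: Yara, Dana (6 so far).
One step further: Vera (7 so far).
No other element is forced above Jade by the given relations, so the count is 7.

7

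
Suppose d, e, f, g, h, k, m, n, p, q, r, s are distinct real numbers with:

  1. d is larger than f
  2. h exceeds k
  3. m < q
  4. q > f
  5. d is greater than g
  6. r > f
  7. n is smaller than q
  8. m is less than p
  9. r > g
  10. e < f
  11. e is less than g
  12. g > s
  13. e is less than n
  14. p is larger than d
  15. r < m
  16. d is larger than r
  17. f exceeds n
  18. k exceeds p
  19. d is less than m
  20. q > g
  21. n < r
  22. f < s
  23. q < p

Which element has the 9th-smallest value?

The consecutive relations fix a unique order: e < n < f < s < g < r < d < m < q < p < k < h.
Counting 9 from the smallest end gives q.

q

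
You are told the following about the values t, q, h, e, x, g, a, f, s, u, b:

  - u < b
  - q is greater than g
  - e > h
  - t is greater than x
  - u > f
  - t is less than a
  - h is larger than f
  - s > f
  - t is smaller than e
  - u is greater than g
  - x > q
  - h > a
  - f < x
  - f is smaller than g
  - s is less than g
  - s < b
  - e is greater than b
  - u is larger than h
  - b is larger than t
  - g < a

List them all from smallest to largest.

f < s < g < q < x < t < a < h < u < b < e

Each adjacent pair is fixed by a given relation: f < s; s < g; g < q; q < x; x < t; t < a; a < h; h < u; u < b; b < e. Chaining them end to end gives the full order.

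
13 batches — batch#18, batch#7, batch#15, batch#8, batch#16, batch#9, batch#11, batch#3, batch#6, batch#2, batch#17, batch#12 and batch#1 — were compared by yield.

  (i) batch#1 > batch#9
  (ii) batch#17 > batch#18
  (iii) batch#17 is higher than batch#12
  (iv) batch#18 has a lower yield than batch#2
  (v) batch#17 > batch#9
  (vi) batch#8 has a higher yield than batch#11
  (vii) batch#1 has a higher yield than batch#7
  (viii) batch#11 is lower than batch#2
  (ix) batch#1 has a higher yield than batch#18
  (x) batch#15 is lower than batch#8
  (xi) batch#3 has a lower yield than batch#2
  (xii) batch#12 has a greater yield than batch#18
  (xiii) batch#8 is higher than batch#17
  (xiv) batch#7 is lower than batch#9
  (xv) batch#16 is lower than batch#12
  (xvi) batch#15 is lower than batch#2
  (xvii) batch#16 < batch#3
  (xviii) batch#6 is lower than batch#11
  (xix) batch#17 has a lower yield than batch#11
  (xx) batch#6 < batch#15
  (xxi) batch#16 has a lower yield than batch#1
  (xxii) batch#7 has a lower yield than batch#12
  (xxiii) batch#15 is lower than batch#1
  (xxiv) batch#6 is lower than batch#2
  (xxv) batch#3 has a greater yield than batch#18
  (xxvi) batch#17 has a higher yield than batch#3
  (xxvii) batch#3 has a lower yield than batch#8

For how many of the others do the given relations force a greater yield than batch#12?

From batch#12 the given relations immediately reach batch#17.
From those, batch#11, batch#8 — 3 in total.
From those, batch#2 — 4 in total.
Nothing else is reachable above batch#12; 4 in all.

4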